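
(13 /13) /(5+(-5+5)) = 0.20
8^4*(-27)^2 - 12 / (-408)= 101523457 / 34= 2985984.03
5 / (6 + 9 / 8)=40 / 57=0.70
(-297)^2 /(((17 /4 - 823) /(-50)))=705672 /131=5386.81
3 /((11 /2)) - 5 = -4.45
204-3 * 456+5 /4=-4651 /4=-1162.75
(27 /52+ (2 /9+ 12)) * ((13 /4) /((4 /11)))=65593 /576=113.88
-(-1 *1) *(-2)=-2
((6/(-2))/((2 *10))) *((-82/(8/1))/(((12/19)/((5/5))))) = 779/320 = 2.43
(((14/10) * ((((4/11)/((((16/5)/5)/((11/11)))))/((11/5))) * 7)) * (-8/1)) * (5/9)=-12250/1089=-11.25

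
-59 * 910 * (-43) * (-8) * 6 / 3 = -36938720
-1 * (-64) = 64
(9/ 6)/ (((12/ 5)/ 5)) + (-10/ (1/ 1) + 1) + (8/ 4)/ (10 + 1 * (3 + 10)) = -1065/ 184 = -5.79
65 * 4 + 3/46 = 260.07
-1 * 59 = -59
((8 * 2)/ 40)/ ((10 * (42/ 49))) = 7/ 150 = 0.05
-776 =-776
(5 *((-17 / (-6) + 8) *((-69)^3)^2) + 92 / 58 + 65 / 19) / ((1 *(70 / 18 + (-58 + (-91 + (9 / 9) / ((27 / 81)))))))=-57976335161239887 / 1409458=-41133779907.77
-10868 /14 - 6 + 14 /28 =-10945 /14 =-781.79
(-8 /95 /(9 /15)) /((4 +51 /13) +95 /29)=-1508 /120327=-0.01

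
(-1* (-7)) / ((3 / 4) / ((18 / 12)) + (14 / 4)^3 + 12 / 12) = 56 / 355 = 0.16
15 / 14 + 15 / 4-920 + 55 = -24085 / 28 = -860.18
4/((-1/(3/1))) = -12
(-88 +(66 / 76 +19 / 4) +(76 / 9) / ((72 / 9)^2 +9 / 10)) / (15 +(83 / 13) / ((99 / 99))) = -474665633 / 123408648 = -3.85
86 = 86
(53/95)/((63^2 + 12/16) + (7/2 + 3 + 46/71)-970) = 15052/81126105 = 0.00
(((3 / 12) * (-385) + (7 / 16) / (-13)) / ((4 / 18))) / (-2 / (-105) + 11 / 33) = -18925515 / 15392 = -1229.57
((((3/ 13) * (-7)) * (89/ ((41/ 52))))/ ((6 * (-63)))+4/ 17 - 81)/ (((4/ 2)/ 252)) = -7050554/ 697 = -10115.57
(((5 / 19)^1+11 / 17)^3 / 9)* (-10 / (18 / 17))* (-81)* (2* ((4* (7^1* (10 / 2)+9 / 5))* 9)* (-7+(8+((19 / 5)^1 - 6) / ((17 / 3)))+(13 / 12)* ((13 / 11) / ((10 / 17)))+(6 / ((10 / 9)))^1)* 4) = 2061990148393728 / 370680937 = 5562708.90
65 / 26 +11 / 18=28 / 9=3.11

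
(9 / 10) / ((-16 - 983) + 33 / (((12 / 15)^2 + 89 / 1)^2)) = -15066243 / 16723460980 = -0.00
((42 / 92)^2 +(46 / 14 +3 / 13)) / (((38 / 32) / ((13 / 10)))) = 1434502 / 351785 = 4.08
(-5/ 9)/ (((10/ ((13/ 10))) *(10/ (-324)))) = 117/ 50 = 2.34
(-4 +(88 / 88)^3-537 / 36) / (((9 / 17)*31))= -3655 / 3348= -1.09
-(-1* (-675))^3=-307546875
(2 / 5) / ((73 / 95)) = 38 / 73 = 0.52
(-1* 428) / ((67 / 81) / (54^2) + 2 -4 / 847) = -85624829136 / 399227989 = -214.48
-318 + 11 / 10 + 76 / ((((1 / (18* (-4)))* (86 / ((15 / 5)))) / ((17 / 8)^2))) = -1178.86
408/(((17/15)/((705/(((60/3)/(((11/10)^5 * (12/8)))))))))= 613121157/20000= 30656.06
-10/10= -1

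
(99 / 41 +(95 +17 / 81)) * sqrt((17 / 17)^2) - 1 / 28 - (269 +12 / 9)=-16063169 / 92988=-172.74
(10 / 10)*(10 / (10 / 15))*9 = 135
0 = 0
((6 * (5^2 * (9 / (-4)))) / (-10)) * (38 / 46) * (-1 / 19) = -135 / 92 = -1.47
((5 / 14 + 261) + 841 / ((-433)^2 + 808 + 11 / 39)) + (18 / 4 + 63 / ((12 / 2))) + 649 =23784179864 / 25702579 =925.36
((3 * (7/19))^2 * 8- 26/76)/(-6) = -1.57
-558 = -558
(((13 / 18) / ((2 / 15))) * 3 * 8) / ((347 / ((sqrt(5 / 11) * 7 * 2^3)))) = 14.14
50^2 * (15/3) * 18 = 225000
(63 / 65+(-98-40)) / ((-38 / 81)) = 721467 / 2470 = 292.09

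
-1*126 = -126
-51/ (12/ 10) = -42.50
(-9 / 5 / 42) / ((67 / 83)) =-0.05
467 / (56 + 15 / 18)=2802 / 341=8.22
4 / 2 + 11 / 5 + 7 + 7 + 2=101 / 5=20.20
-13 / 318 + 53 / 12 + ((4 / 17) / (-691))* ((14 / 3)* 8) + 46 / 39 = 179438923 / 32374732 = 5.54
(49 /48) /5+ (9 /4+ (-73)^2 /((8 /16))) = 2558509 /240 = 10660.45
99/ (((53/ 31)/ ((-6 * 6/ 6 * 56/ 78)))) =-171864/ 689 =-249.44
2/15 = 0.13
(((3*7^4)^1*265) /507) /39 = 636265 /6591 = 96.54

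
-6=-6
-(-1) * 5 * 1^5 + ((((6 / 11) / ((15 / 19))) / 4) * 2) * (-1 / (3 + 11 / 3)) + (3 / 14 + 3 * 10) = 270751 / 7700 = 35.16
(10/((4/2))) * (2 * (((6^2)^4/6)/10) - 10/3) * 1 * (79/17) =66340882/51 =1300801.61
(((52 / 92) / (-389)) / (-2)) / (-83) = -13 / 1485202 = -0.00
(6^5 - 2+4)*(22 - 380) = -2784524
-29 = -29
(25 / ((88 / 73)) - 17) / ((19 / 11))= 329 / 152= 2.16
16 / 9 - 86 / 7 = -662 / 63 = -10.51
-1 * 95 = -95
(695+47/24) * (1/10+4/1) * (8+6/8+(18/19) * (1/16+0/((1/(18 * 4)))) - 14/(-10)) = 5321176513/182400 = 29173.12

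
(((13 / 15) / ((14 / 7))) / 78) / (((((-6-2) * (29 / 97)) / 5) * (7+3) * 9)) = -97 / 751680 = -0.00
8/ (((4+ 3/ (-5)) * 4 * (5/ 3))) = 6/ 17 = 0.35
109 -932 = -823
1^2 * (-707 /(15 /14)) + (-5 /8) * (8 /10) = -19811 /30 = -660.37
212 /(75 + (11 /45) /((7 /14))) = 9540 /3397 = 2.81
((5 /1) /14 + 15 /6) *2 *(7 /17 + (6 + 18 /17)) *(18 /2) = 45720 /119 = 384.20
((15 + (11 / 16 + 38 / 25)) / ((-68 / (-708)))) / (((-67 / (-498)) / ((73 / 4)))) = 22144875507 / 911200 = 24302.98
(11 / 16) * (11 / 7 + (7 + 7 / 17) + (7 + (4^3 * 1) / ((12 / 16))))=198935 / 2856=69.66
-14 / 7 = -2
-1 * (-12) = 12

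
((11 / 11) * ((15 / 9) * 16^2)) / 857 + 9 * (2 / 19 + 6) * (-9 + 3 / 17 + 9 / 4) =-299537417 / 830433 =-360.70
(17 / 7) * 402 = 6834 / 7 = 976.29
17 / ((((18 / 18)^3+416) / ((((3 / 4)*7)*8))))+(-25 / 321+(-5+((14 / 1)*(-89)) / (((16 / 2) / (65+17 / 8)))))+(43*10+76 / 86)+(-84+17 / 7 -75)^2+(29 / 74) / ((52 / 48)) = 14487.77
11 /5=2.20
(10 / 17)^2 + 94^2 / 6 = 1277102 / 867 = 1473.01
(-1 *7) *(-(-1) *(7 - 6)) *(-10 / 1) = 70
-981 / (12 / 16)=-1308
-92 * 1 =-92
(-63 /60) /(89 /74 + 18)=-111 /2030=-0.05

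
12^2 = 144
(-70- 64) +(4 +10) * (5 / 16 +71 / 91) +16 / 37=-455101 / 3848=-118.27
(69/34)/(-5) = -69/170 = -0.41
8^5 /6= 16384 /3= 5461.33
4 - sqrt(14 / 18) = 4 - sqrt(7) / 3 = 3.12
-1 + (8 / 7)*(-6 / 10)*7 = -29 / 5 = -5.80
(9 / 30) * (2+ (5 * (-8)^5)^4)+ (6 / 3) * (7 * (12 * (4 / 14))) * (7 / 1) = 1080863910568919041683 / 5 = 216172782113783808336.60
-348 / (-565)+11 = 6563 / 565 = 11.62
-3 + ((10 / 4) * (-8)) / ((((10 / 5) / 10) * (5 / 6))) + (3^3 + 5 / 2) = -93.50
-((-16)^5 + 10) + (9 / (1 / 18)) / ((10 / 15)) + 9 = 1048818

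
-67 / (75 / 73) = -4891 / 75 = -65.21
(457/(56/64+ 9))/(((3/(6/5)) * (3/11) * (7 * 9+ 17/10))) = 160864/153339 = 1.05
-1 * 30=-30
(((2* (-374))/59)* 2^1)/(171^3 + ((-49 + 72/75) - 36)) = -18700/3687593633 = -0.00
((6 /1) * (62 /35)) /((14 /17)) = 3162 /245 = 12.91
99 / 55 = 9 / 5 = 1.80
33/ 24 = 11/ 8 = 1.38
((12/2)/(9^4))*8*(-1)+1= 0.99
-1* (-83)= 83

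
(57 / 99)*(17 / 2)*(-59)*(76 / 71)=-724166 / 2343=-309.08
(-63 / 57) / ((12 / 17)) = -119 / 76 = -1.57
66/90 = 11/15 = 0.73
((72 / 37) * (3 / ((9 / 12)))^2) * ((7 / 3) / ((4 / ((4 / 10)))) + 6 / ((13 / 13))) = 35904 / 185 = 194.08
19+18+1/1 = 38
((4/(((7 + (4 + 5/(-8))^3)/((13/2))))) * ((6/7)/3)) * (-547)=-14563328/162869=-89.42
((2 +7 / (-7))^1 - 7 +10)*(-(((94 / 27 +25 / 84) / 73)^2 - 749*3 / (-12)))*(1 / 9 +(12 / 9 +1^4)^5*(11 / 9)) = -26394333729169640 / 416311216083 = -63400.49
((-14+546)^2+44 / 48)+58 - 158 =3395099 / 12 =282924.92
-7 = -7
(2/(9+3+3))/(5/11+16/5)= 0.04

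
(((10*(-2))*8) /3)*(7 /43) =-1120 /129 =-8.68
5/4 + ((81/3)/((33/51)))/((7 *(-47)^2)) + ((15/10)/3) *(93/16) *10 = 82502449/2721488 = 30.32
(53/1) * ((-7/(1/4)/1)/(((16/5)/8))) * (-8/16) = 1855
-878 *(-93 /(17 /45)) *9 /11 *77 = 13617005.29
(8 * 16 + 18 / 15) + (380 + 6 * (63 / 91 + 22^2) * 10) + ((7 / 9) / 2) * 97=34665299 / 1170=29628.46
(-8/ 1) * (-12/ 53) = 96/ 53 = 1.81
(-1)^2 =1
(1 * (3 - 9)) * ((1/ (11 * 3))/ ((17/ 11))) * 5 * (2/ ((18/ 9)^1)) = -10/ 17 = -0.59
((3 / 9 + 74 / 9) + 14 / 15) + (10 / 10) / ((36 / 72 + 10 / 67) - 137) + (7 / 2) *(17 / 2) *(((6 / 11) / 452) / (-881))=6208645539323 / 654815830680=9.48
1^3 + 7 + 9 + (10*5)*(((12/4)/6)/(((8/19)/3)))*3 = 4411/8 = 551.38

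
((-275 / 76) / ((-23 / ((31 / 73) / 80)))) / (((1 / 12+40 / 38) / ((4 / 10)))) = 1023 / 3478888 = 0.00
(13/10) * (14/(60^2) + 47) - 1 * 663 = -10834109/18000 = -601.89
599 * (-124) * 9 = -668484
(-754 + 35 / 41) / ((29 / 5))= -154395 / 1189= -129.85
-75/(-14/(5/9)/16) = 1000/21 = 47.62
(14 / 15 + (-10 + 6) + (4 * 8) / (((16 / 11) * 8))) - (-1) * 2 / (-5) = -0.72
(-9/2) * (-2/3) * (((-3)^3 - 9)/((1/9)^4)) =-708588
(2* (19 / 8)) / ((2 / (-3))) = -57 / 8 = -7.12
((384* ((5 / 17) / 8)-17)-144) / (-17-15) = 2497 / 544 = 4.59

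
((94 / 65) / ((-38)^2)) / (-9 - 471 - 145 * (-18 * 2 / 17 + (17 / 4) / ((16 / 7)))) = -25568 / 11298280175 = -0.00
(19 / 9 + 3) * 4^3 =2944 / 9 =327.11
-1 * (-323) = 323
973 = 973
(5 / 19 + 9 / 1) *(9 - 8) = 176 / 19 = 9.26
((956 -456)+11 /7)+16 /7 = 3527 /7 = 503.86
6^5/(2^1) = 3888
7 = 7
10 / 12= 5 / 6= 0.83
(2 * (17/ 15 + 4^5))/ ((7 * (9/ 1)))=30754/ 945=32.54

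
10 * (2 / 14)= 10 / 7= 1.43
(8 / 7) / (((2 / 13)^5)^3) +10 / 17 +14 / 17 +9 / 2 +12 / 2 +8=870160181249248341 / 487424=1785222273111.80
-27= -27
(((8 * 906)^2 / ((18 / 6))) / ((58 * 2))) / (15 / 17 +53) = 18605616 / 6641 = 2801.63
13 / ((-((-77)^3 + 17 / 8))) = 104 / 3652247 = 0.00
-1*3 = -3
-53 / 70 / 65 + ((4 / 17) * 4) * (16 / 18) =574291 / 696150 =0.82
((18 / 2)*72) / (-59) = -648 / 59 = -10.98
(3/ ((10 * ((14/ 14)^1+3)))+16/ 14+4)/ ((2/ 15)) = 4383/ 112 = 39.13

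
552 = 552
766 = 766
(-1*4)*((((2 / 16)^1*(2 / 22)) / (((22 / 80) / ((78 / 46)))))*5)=-3900 / 2783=-1.40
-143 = -143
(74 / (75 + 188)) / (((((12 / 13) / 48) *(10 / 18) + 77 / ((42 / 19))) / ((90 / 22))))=1558440 / 47176151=0.03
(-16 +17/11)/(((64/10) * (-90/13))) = 689/2112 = 0.33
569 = 569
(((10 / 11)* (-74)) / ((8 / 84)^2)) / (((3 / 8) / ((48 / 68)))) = -2610720 / 187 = -13961.07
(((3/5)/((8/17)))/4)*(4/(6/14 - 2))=-357/440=-0.81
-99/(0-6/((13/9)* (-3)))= -143/2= -71.50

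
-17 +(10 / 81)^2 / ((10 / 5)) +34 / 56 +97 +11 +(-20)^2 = 90313565 / 183708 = 491.61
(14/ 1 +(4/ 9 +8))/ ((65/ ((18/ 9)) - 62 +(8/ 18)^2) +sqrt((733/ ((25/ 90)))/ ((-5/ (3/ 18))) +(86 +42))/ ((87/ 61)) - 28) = -709656572700/ 1800948934789 - 1736662680 * sqrt(1001)/ 1800948934789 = -0.42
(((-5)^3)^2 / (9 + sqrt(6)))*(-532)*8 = -7980000 + 2660000*sqrt(6) / 3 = -5808119.09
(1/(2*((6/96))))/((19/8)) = 64/19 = 3.37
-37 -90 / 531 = -37.17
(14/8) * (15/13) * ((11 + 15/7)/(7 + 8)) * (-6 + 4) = -46/13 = -3.54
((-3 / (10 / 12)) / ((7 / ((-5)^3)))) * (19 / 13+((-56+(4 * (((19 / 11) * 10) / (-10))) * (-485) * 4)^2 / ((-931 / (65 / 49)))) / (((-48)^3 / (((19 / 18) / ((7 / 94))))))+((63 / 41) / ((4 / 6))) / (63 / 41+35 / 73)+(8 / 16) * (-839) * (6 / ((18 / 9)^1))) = -5419715066824036075 / 68914082004768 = -78644.52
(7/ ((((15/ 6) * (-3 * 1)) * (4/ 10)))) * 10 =-70/ 3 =-23.33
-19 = -19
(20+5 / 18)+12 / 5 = 2041 / 90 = 22.68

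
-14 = -14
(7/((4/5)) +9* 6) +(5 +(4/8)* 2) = 275/4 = 68.75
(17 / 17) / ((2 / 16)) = 8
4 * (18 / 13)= 5.54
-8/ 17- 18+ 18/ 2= -161/ 17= -9.47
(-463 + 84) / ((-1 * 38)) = 379 / 38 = 9.97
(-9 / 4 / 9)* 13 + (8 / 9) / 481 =-56245 / 17316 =-3.25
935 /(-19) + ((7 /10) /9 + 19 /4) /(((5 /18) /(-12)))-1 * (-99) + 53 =-50241 /475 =-105.77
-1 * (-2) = 2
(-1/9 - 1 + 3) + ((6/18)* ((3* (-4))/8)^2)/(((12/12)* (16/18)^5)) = 3822547/1179648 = 3.24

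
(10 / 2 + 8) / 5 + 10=63 / 5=12.60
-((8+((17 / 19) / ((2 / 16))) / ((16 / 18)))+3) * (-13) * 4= 18824 / 19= 990.74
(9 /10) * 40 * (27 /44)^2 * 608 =997272 /121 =8241.92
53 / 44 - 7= -255 / 44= -5.80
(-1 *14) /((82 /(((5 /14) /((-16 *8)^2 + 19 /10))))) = -25 /6718219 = -0.00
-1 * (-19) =19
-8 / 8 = -1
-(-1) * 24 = 24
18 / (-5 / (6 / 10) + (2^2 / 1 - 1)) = -27 / 8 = -3.38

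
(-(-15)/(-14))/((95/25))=-75/266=-0.28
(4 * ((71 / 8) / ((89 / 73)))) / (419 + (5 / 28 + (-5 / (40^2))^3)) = 594427904000 / 8557305855377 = 0.07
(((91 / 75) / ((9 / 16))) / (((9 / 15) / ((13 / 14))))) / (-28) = -338 / 2835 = -0.12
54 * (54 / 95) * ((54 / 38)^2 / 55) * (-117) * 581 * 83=-6358601.93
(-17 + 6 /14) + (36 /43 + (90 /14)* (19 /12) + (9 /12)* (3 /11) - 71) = -76.35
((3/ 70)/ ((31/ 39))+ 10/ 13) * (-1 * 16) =-13.17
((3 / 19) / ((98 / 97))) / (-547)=-291 / 1018514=-0.00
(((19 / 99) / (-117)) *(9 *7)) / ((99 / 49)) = -6517 / 127413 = -0.05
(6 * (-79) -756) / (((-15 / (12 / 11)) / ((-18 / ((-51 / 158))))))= 932832 / 187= 4988.41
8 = 8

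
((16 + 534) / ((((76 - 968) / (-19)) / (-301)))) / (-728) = 224675 / 46384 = 4.84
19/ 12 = 1.58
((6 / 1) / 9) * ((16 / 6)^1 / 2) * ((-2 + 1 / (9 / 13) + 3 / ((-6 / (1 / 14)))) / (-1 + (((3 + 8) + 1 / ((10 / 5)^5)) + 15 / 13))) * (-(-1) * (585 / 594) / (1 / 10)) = -40289600 / 87062283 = -0.46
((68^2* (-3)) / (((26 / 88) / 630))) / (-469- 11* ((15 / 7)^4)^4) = 399347498141278768620 / 29358906751394569271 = 13.60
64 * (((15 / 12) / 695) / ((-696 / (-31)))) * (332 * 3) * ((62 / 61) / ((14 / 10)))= 6381040 / 1721237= 3.71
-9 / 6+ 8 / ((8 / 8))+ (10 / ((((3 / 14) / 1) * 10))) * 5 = 29.83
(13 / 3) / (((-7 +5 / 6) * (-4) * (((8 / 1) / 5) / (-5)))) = -325 / 592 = -0.55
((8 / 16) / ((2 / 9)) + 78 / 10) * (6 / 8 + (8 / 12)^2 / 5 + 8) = 106597 / 1200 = 88.83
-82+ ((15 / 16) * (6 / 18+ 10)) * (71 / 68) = -78211 / 1088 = -71.89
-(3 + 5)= -8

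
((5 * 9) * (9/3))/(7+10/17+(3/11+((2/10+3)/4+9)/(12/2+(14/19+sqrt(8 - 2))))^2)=14.39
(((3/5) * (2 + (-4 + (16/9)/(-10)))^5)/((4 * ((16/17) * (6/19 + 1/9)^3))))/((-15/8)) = 53.52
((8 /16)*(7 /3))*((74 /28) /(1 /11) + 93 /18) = 719 /18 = 39.94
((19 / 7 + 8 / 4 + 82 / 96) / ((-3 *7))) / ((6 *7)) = -0.01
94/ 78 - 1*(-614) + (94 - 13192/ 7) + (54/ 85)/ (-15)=-136376789/ 116025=-1175.41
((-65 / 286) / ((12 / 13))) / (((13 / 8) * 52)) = -5 / 1716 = -0.00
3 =3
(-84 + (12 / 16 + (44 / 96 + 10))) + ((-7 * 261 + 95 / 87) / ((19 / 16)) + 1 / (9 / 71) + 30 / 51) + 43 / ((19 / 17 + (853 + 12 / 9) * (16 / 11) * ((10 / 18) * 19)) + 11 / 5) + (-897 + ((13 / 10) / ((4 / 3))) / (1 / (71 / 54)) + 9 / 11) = -309862010070058277 / 124102766276720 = -2496.82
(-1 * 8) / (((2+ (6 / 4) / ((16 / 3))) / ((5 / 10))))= -128 / 73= -1.75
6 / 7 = 0.86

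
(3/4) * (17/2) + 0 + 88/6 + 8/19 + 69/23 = 11155/456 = 24.46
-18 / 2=-9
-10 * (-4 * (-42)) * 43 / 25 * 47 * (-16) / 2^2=2716224 / 5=543244.80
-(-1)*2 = 2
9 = 9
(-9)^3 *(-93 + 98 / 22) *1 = 710046 / 11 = 64549.64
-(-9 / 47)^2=-0.04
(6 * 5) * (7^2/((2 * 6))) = 245/2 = 122.50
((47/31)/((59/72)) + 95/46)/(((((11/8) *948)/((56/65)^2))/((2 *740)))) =305785163264/92670025305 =3.30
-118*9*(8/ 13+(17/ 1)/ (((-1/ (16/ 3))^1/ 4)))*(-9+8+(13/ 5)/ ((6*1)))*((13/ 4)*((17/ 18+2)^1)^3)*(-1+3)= -52711241743/ 1458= -36153115.05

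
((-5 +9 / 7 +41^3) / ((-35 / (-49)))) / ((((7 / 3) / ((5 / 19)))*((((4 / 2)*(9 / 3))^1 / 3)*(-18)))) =-160807 / 532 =-302.27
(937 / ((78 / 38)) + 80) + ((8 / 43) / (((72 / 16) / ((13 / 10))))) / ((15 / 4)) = 202435433 / 377325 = 536.50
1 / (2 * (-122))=-1 / 244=-0.00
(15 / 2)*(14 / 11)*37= 3885 / 11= 353.18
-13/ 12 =-1.08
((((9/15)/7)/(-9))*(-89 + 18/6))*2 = 172/105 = 1.64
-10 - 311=-321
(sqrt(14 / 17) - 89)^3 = -11988211 / 17 + 403985 * sqrt(238) / 289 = -683623.56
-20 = -20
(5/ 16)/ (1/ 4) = 5/ 4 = 1.25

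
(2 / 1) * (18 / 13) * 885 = 31860 / 13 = 2450.77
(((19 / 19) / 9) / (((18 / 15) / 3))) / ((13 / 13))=5 / 18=0.28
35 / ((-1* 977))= -35 / 977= -0.04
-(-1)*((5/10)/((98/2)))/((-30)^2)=1/88200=0.00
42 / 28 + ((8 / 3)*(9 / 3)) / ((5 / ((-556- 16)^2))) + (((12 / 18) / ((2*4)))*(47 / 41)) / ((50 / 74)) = 6439001309 / 12300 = 523496.04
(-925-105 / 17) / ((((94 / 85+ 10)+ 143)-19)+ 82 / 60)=-474900 / 69601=-6.82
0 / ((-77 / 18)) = 0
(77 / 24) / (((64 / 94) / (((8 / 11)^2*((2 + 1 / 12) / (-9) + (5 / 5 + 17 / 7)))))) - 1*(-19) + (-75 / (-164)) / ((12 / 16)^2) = 16238183 / 584496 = 27.78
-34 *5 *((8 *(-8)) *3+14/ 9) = 291380/ 9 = 32375.56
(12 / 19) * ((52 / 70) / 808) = 39 / 67165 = 0.00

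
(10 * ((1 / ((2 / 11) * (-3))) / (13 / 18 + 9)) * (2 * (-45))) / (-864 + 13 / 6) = -7128 / 36197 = -0.20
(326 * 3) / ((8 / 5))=2445 / 4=611.25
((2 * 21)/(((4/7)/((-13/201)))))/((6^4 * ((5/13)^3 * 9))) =-1399489/195372000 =-0.01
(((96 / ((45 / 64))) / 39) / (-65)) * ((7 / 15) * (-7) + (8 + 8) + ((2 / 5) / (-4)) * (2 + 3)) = -375808 / 570375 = -0.66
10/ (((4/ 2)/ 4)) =20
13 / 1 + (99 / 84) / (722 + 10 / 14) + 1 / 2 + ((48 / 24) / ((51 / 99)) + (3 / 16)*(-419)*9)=-949030743 / 1376048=-689.68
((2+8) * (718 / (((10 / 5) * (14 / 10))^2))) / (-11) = -44875 / 539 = -83.26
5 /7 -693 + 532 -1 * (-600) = 3078 /7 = 439.71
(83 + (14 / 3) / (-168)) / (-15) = -2987 / 540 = -5.53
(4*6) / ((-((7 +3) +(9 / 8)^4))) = -2.07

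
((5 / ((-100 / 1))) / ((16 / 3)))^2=9 / 102400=0.00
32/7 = 4.57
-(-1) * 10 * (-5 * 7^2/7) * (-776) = 271600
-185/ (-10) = 37/ 2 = 18.50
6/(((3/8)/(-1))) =-16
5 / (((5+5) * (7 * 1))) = 1 / 14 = 0.07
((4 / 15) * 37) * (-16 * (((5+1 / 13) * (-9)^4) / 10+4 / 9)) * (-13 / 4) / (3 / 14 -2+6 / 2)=16152292576 / 11475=1407607.20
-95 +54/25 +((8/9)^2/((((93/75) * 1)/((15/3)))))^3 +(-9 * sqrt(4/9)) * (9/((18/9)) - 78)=150603110465024/395803970775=380.50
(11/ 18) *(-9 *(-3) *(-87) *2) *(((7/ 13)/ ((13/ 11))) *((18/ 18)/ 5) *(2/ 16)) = -221067/ 6760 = -32.70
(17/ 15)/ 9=17/ 135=0.13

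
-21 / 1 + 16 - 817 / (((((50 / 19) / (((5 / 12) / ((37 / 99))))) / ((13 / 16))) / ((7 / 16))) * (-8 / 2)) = 39037969 / 1515520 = 25.76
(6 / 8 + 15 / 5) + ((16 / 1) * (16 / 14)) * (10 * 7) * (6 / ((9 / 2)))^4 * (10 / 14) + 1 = 6564373 / 2268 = 2894.34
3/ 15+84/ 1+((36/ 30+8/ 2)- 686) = -2983/ 5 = -596.60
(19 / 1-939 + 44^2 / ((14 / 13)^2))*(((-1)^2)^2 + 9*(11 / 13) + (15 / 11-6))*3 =62674212 / 7007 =8944.51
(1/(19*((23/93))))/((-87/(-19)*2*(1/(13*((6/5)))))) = 1209/3335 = 0.36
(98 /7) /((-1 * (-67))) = 14 /67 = 0.21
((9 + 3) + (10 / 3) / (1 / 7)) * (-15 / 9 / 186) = -265 / 837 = -0.32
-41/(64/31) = -1271/64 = -19.86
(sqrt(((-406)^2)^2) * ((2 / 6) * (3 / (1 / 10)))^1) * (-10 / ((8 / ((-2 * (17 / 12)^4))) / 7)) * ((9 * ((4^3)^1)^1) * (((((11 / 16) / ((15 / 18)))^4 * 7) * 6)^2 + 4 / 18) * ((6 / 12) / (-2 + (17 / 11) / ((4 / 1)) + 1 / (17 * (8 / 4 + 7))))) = -25163722843389407164615171829 / 3190652928000000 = -7886700124153.84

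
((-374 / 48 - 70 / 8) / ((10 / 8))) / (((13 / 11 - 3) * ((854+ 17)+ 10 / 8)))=4367 / 523350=0.01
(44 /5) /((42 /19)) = 418 /105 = 3.98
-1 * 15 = -15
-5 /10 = -1 /2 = -0.50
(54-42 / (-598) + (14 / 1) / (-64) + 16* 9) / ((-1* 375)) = -1893043 / 3588000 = -0.53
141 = 141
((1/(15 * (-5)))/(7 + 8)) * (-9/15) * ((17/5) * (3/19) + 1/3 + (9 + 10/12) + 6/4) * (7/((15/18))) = 48692/890625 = 0.05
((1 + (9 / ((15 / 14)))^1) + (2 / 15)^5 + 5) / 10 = 5467516 / 3796875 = 1.44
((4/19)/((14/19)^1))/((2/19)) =19/7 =2.71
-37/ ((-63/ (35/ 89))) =185/ 801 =0.23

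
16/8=2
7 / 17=0.41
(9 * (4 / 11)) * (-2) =-72 / 11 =-6.55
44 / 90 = 22 / 45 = 0.49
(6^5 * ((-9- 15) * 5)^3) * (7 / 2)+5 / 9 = -423263231995 / 9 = -47029247999.44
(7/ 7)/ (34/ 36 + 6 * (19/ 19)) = 18/ 125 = 0.14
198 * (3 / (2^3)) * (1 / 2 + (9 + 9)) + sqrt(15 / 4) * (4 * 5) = 10 * sqrt(15) + 10989 / 8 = 1412.35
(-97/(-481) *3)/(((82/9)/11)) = 28809/39442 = 0.73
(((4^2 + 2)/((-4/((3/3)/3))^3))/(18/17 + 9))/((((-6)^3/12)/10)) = 85/147744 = 0.00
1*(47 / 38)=47 / 38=1.24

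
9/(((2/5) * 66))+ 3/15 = 119/220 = 0.54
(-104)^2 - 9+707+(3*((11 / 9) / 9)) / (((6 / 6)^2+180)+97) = 86424095 / 7506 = 11514.00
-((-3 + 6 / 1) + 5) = -8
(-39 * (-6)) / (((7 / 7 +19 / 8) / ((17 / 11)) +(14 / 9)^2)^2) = 2184340608 / 197831413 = 11.04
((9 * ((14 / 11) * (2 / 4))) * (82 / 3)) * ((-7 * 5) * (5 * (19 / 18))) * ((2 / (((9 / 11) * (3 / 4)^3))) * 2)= -335108.92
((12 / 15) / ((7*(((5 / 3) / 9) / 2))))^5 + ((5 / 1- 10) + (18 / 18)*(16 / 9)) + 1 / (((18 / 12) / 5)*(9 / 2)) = 1698227005427 / 4431533203125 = 0.38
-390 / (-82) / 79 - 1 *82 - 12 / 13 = -3489107 / 42107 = -82.86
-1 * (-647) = 647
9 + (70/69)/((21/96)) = 941/69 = 13.64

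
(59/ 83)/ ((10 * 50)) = 59/ 41500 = 0.00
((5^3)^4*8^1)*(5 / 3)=9765625000 / 3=3255208333.33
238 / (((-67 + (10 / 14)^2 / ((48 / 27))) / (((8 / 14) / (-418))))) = 53312 / 10931327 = 0.00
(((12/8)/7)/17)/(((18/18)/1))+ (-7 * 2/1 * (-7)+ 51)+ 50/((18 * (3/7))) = 999205/6426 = 155.49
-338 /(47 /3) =-21.57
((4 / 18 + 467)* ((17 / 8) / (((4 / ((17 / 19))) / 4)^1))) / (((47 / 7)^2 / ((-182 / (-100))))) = 35.86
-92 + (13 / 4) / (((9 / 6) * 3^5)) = -134123 / 1458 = -91.99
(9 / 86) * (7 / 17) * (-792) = -24948 / 731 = -34.13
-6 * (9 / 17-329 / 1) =33504 / 17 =1970.82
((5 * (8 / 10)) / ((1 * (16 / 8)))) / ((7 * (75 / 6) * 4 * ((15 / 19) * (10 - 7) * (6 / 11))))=209 / 47250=0.00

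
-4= -4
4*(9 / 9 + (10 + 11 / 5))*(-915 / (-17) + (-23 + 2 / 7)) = 977328 / 595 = 1642.57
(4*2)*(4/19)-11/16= 303/304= 1.00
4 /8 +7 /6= 1.67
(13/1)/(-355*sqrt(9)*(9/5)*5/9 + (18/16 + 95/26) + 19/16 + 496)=-2704/117111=-0.02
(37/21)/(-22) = -37/462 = -0.08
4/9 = 0.44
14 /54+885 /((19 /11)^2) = 2893822 /9747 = 296.89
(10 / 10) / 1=1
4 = 4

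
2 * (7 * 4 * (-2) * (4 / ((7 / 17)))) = -1088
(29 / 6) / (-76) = -29 / 456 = -0.06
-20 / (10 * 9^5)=-2 / 59049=-0.00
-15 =-15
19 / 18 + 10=199 / 18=11.06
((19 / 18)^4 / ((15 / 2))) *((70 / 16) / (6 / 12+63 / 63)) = 912247 / 1889568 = 0.48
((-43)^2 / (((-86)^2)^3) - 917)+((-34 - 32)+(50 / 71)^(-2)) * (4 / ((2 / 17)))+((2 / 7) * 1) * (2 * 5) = -2957549606673097 / 957264280000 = -3089.59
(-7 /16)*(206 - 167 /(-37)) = -54523 /592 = -92.10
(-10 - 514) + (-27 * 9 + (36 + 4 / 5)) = -3651 / 5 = -730.20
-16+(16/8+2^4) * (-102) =-1852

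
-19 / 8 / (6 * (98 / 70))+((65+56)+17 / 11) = 451883 / 3696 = 122.26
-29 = -29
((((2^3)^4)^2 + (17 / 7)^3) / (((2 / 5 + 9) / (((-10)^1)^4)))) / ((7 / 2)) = 575459000100000 / 112847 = 5099462104.44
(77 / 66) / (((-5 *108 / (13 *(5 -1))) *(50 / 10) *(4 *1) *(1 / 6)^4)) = -182 / 25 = -7.28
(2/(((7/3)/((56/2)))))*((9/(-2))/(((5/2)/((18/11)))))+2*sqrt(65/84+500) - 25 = -5263/55+sqrt(883365)/21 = -50.93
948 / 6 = 158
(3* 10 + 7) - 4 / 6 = 109 / 3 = 36.33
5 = 5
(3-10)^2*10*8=3920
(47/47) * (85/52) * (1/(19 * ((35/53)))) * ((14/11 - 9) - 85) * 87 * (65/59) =-99943425/86317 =-1157.86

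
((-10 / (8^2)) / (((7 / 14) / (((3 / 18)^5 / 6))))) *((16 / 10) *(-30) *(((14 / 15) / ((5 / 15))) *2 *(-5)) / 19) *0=0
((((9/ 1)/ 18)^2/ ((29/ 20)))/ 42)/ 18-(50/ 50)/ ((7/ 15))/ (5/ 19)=-178519/ 21924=-8.14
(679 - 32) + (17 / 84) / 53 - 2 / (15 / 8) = 14378561 / 22260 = 645.94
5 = 5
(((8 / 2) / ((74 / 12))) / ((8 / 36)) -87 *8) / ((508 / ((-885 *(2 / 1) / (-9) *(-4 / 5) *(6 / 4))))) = 1512996 / 4699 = 321.98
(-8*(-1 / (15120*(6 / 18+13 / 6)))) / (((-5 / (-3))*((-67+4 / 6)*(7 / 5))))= -1 / 731325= -0.00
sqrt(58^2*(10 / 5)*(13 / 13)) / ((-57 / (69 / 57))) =-1.74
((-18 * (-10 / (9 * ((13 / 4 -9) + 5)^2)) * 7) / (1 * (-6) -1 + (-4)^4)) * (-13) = -29120 / 2241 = -12.99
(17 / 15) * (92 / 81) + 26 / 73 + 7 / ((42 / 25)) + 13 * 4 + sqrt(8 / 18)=10373189 / 177390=58.48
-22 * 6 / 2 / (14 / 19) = -627 / 7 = -89.57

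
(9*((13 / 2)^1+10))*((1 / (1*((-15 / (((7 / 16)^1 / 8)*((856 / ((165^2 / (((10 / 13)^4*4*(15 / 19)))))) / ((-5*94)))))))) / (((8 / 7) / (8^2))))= 629160 / 280554703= 0.00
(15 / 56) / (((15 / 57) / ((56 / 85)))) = 57 / 85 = 0.67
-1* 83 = -83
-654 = -654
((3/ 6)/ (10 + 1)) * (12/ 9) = 2/ 33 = 0.06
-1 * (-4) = 4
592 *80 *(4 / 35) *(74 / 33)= 12137.28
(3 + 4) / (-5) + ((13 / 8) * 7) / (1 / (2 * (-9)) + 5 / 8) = 3808 / 205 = 18.58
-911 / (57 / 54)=-16398 / 19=-863.05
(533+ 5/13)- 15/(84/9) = 193567/364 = 531.78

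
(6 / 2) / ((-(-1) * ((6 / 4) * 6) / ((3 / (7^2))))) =0.02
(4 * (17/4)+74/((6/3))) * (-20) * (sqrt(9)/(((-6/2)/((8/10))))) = 864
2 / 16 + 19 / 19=9 / 8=1.12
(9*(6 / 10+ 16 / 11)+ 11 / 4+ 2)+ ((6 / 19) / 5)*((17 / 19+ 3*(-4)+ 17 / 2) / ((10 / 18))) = 22.94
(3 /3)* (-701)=-701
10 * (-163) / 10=-163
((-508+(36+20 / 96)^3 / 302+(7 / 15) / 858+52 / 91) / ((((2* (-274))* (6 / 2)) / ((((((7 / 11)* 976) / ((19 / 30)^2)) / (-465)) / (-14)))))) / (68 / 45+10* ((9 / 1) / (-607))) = 1354875485552106185 / 36439362478160049408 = 0.04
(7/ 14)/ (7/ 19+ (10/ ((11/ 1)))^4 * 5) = 0.13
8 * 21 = 168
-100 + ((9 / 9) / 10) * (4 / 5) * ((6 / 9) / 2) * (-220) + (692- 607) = -313 / 15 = -20.87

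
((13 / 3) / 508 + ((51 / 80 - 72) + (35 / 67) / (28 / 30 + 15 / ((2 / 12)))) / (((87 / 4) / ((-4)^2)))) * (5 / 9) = -264976516141 / 9087714108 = -29.16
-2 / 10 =-0.20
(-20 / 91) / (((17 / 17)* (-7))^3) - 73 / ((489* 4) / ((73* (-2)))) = 166353637 / 30526314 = 5.45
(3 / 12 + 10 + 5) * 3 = 183 / 4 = 45.75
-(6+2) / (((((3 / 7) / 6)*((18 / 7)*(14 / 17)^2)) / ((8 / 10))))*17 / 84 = -9826 / 945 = -10.40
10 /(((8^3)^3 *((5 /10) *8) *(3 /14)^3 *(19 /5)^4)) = 1071875 /118066872582144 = 0.00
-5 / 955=-1 / 191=-0.01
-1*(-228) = 228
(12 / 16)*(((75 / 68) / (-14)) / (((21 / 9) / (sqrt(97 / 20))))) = -135*sqrt(485) / 53312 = -0.06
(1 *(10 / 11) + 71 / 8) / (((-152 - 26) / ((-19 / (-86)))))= -16359 / 1347104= -0.01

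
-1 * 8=-8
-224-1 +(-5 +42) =-188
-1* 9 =-9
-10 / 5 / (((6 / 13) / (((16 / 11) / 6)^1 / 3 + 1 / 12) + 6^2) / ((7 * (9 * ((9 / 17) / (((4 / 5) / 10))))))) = -1330875 / 61948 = -21.48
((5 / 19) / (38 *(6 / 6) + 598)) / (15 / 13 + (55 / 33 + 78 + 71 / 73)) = 949 / 187596044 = 0.00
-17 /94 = -0.18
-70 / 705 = -14 / 141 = -0.10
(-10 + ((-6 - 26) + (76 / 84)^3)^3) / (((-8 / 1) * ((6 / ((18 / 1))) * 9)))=24269250202771967 / 19062721117944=1273.13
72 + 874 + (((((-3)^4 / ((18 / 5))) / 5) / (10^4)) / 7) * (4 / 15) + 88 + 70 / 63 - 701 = 526225027 / 1575000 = 334.11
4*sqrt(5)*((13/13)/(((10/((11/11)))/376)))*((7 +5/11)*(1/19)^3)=61664*sqrt(5)/377245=0.37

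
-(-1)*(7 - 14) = -7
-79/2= -39.50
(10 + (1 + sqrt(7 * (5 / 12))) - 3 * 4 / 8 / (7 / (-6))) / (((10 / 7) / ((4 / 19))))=7 * sqrt(105) / 285 + 172 / 95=2.06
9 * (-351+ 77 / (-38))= -120735 / 38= -3177.24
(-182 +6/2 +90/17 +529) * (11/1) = 66440/17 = 3908.24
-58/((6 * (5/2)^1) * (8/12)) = -29/5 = -5.80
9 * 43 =387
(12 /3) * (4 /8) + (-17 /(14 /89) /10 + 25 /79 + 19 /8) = -135279 /22120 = -6.12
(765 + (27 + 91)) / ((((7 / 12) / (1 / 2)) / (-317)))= -1679466 / 7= -239923.71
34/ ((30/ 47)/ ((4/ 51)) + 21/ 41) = 131036/ 33339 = 3.93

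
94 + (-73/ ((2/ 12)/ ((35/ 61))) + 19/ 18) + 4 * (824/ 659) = -109444963/ 723582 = -151.25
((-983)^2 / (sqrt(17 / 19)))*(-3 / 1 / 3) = -966289*sqrt(323) / 17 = -1021549.41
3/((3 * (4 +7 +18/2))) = 1/20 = 0.05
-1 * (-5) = 5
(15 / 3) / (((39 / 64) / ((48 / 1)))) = 5120 / 13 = 393.85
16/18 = 8/9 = 0.89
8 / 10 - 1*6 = -26 / 5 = -5.20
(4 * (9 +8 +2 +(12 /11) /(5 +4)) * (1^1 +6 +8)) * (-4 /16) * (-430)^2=-583359500 /11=-53032681.82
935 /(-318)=-935 /318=-2.94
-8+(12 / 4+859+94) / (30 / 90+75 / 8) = 21080 / 233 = 90.47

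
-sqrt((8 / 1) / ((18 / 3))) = -2 * sqrt(3) / 3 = -1.15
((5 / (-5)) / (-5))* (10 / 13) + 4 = 54 / 13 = 4.15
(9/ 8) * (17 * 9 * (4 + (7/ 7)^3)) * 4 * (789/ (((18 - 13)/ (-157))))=-170573121/ 2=-85286560.50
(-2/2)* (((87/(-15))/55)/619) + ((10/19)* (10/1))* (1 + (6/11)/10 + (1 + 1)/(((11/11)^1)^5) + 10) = 222221551/3234275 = 68.71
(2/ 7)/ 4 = 1/ 14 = 0.07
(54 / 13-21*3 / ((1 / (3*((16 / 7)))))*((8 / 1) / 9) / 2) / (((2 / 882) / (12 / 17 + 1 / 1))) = -31230738 / 221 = -141315.56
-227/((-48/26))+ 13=3263/24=135.96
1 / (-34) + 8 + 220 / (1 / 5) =37671 / 34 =1107.97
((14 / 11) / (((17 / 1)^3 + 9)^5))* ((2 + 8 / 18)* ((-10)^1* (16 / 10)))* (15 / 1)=-70 / 270819120420864903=-0.00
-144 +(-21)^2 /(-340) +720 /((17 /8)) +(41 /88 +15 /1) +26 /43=67414789 /321640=209.60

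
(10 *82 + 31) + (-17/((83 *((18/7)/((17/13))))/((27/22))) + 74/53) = 2144501595/2516228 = 852.27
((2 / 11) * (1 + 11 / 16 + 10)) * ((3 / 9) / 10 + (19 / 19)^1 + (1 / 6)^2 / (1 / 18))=391 / 120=3.26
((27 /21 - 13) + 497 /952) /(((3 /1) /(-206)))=768.53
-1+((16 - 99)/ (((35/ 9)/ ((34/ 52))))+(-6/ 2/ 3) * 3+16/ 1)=-1779/ 910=-1.95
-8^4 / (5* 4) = -1024 / 5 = -204.80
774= 774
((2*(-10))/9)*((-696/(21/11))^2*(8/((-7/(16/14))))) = 385777.27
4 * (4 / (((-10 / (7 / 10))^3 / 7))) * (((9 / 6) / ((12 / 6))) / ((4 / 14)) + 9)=-223293 / 500000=-0.45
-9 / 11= -0.82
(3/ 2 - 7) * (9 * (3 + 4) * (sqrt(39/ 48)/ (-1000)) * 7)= 4851 * sqrt(13)/ 8000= 2.19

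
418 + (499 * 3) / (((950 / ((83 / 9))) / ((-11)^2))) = 6202757 / 2850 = 2176.41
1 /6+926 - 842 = 505 /6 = 84.17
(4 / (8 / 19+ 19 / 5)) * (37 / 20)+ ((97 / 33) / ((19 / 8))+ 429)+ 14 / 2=110374129 / 251427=438.99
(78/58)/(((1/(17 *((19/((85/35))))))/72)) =373464/29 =12878.07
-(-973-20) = 993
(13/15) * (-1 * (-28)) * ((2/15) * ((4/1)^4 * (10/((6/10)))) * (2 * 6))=1490944/9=165660.44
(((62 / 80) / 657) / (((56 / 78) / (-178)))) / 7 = -35867 / 858480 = -0.04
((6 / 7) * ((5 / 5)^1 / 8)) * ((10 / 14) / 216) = 5 / 14112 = 0.00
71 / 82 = 0.87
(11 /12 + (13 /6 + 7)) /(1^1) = 121 /12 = 10.08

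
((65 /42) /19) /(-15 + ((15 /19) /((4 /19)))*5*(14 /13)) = 169 /10773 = 0.02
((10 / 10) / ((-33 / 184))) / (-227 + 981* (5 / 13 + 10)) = -0.00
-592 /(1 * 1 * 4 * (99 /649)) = -970.22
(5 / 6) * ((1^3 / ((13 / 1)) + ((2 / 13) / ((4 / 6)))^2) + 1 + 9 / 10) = 3431 / 2028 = 1.69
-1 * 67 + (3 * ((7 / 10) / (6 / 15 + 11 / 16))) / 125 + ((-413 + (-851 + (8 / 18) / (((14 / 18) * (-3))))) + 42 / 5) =-100696249 / 76125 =-1322.78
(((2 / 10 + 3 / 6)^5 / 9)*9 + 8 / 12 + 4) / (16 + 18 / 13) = 0.28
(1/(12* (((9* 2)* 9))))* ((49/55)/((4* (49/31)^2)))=961/20956320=0.00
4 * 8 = 32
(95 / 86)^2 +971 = 7190541 / 7396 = 972.22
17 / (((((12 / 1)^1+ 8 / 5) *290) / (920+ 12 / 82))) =18863 / 4756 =3.97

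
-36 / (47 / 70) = -2520 / 47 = -53.62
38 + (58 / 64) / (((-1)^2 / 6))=695 / 16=43.44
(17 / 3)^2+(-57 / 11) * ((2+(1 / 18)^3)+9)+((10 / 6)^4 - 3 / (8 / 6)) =-415357 / 21384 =-19.42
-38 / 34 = -19 / 17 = -1.12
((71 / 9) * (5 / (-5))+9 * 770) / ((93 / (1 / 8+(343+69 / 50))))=1430821133 / 55800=25641.96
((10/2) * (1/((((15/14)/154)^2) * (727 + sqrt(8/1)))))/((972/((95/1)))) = 2293123756/165125061 - 6308456 * sqrt(2)/165125061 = 13.83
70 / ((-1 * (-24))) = 35 / 12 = 2.92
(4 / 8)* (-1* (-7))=7 / 2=3.50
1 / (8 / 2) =0.25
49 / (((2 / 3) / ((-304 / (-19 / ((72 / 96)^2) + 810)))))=-14364 / 499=-28.79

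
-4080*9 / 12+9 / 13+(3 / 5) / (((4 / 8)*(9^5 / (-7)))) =-3914063147 / 1279395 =-3059.31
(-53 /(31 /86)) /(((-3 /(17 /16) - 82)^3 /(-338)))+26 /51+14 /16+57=276389375275759 /4740538205928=58.30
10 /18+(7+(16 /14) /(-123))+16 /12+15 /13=336913 /33579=10.03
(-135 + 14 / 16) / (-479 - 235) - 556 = -3174799 / 5712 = -555.81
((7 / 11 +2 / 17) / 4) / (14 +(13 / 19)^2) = 16967 / 1302268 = 0.01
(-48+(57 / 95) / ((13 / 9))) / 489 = -1031 / 10595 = -0.10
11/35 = 0.31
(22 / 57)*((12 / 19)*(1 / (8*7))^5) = 11 / 24851771392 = 0.00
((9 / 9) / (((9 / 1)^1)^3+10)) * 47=47 / 739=0.06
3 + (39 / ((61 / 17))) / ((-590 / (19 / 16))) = 1714923 / 575840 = 2.98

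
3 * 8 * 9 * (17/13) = 3672/13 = 282.46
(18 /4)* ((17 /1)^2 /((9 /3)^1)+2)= 442.50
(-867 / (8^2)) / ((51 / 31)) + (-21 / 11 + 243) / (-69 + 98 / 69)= -38742643 / 3282752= -11.80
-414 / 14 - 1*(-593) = 3944 / 7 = 563.43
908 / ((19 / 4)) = 191.16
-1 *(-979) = 979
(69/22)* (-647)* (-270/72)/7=669645/616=1087.09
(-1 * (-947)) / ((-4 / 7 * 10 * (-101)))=6629 / 4040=1.64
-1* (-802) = 802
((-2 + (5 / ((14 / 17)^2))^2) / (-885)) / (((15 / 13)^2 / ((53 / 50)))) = -0.05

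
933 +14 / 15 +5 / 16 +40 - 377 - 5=142139 / 240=592.25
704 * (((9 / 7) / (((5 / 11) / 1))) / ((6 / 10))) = 23232 / 7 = 3318.86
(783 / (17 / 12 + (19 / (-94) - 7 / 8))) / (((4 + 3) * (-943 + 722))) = -883224 / 592501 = -1.49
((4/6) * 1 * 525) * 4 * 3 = 4200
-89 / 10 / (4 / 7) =-623 / 40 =-15.58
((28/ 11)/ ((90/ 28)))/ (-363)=-392/ 179685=-0.00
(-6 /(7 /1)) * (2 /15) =-4 /35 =-0.11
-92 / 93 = -0.99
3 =3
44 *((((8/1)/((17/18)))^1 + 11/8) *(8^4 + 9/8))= 482772433/272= 1774898.65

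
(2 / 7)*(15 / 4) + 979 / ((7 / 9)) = 17637 / 14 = 1259.79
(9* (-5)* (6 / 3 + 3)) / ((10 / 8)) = -180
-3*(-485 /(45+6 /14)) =3395 /106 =32.03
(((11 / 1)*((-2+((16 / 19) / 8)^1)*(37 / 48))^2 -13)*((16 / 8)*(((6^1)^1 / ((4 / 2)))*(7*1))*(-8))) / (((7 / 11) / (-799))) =1593700581 / 361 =4414683.05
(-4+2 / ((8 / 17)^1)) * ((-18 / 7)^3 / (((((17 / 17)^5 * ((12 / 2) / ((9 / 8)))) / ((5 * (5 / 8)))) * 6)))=-18225 / 43904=-0.42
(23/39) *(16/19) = 368/741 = 0.50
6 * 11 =66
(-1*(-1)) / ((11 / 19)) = 19 / 11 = 1.73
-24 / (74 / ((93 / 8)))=-279 / 74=-3.77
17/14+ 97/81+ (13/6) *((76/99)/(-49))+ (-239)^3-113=-1192067922545/87318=-13652029.62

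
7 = 7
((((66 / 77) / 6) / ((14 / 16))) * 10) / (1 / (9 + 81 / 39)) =11520 / 637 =18.08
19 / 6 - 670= -4001 / 6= -666.83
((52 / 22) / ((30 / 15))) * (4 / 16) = 13 / 44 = 0.30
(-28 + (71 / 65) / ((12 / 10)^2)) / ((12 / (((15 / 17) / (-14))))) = 63745 / 445536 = 0.14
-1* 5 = -5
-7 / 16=-0.44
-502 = -502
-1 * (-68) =68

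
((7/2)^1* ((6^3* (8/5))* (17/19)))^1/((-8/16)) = -205632/95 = -2164.55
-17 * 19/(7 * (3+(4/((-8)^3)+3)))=-41344/5369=-7.70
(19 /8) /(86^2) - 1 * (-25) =25.00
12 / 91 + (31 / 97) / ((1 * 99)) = 118057 / 873873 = 0.14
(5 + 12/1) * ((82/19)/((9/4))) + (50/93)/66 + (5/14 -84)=-41655707/816354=-51.03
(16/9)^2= 256/81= 3.16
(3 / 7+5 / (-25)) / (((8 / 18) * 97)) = 18 / 3395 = 0.01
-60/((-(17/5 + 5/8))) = 2400/161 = 14.91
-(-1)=1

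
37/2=18.50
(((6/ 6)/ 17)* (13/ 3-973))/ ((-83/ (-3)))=-2906/ 1411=-2.06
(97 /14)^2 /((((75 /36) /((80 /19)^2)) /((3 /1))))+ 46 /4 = 43763519 /35378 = 1237.03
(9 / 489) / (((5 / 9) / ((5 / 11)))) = 27 / 1793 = 0.02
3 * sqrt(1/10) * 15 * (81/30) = 243 * sqrt(10)/20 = 38.42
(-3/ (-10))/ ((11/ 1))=3/ 110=0.03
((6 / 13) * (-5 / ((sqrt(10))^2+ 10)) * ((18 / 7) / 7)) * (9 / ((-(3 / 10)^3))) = 9000 / 637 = 14.13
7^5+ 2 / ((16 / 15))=134471 / 8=16808.88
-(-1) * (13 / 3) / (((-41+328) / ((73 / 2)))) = 949 / 1722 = 0.55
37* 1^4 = 37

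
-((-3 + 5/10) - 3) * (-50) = -275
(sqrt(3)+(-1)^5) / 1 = -1+sqrt(3) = 0.73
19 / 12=1.58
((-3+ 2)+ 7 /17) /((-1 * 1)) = 10 /17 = 0.59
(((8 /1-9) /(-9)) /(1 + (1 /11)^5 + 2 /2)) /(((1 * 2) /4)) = 322102 /2898927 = 0.11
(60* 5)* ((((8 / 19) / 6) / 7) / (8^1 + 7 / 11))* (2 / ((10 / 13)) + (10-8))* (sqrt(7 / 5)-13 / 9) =-52624 / 22743 + 4048* sqrt(35) / 12635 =-0.42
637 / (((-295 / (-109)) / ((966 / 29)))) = 67072278 / 8555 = 7840.13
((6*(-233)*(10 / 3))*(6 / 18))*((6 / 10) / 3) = -932 / 3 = -310.67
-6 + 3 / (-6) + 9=5 / 2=2.50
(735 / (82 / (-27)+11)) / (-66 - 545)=-3969 / 26273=-0.15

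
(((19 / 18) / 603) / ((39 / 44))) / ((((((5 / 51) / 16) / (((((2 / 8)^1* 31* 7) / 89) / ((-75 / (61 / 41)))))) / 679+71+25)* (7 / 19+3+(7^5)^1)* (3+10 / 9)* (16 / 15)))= 3033738589805 / 10870745526921586573098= 0.00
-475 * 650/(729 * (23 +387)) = -30875/29889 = -1.03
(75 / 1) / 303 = 25 / 101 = 0.25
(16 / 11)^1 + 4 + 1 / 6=371 / 66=5.62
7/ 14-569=-1137/ 2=-568.50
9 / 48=3 / 16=0.19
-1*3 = -3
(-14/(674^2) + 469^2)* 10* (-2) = -499615016110/113569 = -4399220.00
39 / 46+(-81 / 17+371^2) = 107632199 / 782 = 137637.08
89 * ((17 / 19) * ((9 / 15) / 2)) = 4539 / 190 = 23.89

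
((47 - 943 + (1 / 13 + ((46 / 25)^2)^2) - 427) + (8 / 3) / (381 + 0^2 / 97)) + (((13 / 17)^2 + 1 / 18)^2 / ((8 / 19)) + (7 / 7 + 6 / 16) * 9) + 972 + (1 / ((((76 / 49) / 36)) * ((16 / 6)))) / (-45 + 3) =-326.31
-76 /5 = -15.20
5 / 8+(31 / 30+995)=119599 / 120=996.66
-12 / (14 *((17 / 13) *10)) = -39 / 595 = -0.07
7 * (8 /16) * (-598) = -2093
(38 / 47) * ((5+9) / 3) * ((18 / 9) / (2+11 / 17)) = 18088 / 6345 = 2.85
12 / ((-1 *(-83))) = 12 / 83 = 0.14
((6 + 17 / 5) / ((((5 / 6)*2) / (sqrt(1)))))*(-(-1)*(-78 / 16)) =-5499 / 200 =-27.50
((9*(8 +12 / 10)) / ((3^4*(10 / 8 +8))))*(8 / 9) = 1472 / 14985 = 0.10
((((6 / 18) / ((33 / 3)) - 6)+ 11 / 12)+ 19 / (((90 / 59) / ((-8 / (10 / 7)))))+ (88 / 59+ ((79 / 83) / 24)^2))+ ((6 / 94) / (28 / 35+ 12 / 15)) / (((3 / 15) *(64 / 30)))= -295403146068421 / 4034595206400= -73.22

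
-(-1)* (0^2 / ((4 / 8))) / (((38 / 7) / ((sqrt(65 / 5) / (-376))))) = 0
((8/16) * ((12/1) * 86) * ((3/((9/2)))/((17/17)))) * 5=1720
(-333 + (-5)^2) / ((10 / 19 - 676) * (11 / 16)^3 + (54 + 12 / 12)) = 1089536 / 581897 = 1.87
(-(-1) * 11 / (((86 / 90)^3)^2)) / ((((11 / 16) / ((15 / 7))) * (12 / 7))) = 166075312500 / 6321363049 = 26.27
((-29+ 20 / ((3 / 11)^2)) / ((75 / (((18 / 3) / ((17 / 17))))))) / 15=4318 / 3375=1.28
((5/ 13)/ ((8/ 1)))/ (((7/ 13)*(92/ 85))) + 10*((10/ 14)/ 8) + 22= 118369/ 5152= 22.98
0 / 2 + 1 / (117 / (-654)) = -218 / 39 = -5.59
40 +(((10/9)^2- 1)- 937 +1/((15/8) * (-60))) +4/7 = -12703676/14175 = -896.20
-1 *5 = -5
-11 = -11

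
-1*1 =-1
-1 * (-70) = 70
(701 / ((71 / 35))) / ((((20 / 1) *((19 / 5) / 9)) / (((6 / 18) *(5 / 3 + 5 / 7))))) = 32.48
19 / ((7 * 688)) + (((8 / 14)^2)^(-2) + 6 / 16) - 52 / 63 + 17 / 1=17984261 / 693504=25.93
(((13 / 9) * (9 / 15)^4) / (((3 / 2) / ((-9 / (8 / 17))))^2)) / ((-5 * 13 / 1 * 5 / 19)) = -1.78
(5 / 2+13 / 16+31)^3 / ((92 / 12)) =496407447 / 94208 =5269.27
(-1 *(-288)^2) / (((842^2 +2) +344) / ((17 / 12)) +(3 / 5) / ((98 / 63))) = -32901120 / 198606953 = -0.17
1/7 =0.14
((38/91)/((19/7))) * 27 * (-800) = -43200/13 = -3323.08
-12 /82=-6 /41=-0.15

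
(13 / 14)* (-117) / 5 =-1521 / 70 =-21.73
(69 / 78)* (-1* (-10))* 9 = 1035 / 13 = 79.62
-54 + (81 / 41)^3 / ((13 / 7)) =-44662455 / 895973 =-49.85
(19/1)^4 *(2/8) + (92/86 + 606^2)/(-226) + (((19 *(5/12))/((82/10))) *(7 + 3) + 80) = 74216954663/2390628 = 31044.96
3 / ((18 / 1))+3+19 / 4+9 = 203 / 12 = 16.92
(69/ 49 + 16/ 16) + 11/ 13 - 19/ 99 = 193124/ 63063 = 3.06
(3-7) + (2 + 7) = 5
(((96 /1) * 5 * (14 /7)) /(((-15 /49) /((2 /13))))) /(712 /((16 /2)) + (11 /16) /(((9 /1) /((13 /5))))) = -4515840 /834899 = -5.41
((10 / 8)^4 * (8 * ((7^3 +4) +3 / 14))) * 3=9114375 / 448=20344.59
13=13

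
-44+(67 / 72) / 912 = -2889149 / 65664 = -44.00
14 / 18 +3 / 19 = 160 / 171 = 0.94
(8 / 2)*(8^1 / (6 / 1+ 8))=16 / 7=2.29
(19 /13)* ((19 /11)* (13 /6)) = 361 /66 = 5.47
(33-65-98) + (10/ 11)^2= -15630/ 121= -129.17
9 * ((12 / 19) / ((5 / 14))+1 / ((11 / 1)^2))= 183807 / 11495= 15.99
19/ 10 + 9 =109/ 10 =10.90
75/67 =1.12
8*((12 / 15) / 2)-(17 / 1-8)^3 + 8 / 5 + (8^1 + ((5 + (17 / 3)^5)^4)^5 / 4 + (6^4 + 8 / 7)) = 9870285202061081793382469183733373342522869374336331040378930261731977038261867689918672287091052305848250055655775063109373 / 18038213225620396586276139541796744544573763270035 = 547187522322993746653662000000000000000000000000000000000000000000000000000.00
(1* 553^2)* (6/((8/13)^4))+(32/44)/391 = 112697522601031/8808448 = 12794254.18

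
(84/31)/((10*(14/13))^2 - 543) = -14196/2237177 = -0.01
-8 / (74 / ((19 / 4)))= -19 / 37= -0.51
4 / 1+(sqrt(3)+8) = sqrt(3)+12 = 13.73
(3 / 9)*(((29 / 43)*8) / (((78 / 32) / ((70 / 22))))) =129920 / 55341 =2.35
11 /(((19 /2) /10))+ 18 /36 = 459 /38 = 12.08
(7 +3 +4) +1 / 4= 57 / 4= 14.25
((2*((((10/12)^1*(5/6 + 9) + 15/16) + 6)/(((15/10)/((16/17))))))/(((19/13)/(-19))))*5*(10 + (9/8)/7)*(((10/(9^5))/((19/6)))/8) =-402951575/4806352404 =-0.08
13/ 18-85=-1517/ 18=-84.28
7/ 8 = 0.88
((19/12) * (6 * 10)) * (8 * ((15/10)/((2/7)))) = 3990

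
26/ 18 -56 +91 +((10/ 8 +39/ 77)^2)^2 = 45.96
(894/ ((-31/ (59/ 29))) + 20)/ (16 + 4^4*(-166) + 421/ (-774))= 26908884/ 29559066959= 0.00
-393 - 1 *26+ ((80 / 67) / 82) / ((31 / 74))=-418.97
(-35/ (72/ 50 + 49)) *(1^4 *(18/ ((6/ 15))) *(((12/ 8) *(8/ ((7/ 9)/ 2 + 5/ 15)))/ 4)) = -2126250/ 16393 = -129.70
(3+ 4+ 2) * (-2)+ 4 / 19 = -338 / 19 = -17.79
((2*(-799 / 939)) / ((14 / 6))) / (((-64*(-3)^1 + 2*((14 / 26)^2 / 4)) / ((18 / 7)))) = -9722232 / 996061465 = -0.01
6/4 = 3/2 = 1.50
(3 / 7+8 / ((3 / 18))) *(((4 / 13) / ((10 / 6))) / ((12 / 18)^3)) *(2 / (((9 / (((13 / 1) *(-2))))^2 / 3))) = 52884 / 35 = 1510.97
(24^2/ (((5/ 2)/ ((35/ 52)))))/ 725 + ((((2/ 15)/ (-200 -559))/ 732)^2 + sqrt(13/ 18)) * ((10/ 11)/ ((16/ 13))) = 123214390180205497/ 576039497742165600 + 65 * sqrt(26)/ 528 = 0.84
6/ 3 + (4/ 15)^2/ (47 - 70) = 10334/ 5175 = 2.00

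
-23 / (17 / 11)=-253 / 17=-14.88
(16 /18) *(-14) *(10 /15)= -224 /27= -8.30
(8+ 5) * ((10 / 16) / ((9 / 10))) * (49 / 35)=455 / 36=12.64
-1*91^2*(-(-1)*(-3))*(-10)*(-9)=2235870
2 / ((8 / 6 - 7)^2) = 18 / 289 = 0.06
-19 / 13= -1.46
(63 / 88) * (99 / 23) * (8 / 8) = 567 / 184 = 3.08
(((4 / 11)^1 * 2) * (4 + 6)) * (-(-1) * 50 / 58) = 2000 / 319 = 6.27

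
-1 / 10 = -0.10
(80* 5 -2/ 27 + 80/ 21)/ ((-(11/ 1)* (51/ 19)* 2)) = -724907/ 106029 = -6.84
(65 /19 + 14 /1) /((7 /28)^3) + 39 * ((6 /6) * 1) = 21925 /19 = 1153.95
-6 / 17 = -0.35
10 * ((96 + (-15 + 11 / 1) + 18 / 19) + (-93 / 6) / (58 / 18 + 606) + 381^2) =1452539.22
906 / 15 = 302 / 5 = 60.40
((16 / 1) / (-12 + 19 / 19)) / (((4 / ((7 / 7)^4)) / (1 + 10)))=-4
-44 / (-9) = 44 / 9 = 4.89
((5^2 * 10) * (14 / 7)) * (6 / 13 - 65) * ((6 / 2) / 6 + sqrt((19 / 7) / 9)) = -419500 * sqrt(133) / 273 - 209750 / 13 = -33855.90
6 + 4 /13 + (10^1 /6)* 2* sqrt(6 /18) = 10* sqrt(3) /9 + 82 /13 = 8.23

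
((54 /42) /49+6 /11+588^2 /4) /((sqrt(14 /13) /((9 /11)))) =2935126665* sqrt(182) /581042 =68148.30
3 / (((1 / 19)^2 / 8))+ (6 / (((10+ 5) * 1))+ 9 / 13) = 563231 / 65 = 8665.09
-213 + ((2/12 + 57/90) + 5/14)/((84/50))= -41613/196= -212.31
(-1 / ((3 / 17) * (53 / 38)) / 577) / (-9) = 646 / 825687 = 0.00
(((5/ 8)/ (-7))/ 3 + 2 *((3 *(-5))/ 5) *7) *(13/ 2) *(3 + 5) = -91793/ 42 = -2185.55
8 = 8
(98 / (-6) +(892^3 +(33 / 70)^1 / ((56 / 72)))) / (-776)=-1043306440241 / 1140720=-914603.44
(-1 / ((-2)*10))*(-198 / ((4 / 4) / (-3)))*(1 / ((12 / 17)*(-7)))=-1683 / 280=-6.01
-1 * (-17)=17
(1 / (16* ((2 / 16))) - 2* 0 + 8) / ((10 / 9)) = 153 / 20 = 7.65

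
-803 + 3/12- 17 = -3279/4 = -819.75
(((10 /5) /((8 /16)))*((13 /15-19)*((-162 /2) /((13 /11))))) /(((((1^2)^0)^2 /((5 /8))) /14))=565488 /13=43499.08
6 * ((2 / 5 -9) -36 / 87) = -7842 / 145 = -54.08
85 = 85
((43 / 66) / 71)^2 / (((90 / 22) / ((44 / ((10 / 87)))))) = 53621 / 6805350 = 0.01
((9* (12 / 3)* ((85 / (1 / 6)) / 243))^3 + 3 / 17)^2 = 186036763301.14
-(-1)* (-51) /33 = -17 /11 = -1.55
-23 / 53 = -0.43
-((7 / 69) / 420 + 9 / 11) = -0.82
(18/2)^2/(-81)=-1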